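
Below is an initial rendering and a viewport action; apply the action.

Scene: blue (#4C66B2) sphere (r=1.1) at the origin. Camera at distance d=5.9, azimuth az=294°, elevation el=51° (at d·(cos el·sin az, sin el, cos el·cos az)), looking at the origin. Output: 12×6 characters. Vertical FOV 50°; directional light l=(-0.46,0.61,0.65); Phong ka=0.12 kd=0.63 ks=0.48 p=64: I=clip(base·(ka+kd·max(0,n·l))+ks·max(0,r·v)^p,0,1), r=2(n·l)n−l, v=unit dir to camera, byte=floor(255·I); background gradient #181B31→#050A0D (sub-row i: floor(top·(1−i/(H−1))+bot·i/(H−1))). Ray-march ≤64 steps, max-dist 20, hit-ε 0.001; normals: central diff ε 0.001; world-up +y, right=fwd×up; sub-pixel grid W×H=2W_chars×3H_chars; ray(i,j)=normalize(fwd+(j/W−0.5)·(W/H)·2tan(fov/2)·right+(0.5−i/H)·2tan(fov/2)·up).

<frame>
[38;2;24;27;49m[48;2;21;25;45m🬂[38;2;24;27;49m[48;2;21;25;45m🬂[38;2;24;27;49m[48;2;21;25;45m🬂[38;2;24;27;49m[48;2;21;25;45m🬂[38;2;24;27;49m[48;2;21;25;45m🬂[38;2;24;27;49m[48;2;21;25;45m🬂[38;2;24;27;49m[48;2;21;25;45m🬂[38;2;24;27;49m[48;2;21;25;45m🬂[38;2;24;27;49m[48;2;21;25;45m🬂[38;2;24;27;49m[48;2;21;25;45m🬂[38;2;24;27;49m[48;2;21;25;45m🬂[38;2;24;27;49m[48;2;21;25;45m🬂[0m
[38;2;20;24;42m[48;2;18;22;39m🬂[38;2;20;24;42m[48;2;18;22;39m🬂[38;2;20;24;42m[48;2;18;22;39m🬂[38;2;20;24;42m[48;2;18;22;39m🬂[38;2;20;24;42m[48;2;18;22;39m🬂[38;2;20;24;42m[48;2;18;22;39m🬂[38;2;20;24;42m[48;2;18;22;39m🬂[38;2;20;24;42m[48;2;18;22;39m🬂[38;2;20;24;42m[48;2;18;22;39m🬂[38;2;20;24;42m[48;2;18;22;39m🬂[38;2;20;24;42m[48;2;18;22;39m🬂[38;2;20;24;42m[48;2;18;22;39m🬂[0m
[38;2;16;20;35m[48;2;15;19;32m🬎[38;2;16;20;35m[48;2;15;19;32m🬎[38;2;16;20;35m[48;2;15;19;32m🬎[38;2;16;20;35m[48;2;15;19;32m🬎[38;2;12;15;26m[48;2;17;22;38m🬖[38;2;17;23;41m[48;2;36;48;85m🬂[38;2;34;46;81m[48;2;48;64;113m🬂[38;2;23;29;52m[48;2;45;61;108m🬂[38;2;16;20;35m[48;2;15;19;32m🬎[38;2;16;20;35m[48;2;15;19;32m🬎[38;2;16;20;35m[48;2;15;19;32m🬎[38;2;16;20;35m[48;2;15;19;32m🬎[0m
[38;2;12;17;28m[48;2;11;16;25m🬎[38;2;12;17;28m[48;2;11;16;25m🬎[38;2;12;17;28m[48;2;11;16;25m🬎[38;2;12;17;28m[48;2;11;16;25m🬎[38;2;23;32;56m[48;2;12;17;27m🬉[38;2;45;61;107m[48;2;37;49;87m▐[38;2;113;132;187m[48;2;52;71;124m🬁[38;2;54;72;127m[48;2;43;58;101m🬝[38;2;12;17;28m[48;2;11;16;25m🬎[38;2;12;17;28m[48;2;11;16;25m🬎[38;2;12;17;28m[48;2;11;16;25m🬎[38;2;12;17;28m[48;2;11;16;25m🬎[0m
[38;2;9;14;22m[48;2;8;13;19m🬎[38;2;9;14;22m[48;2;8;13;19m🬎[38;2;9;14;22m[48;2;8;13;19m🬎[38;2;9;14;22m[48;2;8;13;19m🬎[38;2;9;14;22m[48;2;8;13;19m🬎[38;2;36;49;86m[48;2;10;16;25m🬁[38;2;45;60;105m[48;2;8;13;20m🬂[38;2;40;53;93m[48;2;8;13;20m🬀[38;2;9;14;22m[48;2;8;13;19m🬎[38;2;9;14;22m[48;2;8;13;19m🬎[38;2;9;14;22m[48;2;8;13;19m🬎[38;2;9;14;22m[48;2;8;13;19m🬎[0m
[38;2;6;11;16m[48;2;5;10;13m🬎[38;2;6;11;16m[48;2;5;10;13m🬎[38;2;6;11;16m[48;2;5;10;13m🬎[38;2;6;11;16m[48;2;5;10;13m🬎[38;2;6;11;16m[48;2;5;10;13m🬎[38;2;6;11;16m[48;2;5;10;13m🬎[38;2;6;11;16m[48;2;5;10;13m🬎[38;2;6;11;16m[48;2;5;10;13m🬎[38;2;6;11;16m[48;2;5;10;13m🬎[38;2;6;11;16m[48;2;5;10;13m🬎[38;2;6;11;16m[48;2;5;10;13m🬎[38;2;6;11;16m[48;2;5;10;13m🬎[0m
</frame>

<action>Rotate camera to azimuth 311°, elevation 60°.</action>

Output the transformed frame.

<frame>
[38;2;24;27;49m[48;2;21;25;45m🬂[38;2;24;27;49m[48;2;21;25;45m🬂[38;2;24;27;49m[48;2;21;25;45m🬂[38;2;24;27;49m[48;2;21;25;45m🬂[38;2;24;27;49m[48;2;21;25;45m🬂[38;2;24;27;49m[48;2;21;25;45m🬂[38;2;24;27;49m[48;2;21;25;45m🬂[38;2;24;27;49m[48;2;21;25;45m🬂[38;2;24;27;49m[48;2;21;25;45m🬂[38;2;24;27;49m[48;2;21;25;45m🬂[38;2;24;27;49m[48;2;21;25;45m🬂[38;2;24;27;49m[48;2;21;25;45m🬂[0m
[38;2;20;24;42m[48;2;18;22;39m🬂[38;2;20;24;42m[48;2;18;22;39m🬂[38;2;20;24;42m[48;2;18;22;39m🬂[38;2;20;24;42m[48;2;18;22;39m🬂[38;2;20;24;42m[48;2;18;22;39m🬂[38;2;20;24;42m[48;2;18;22;39m🬂[38;2;20;24;42m[48;2;18;22;39m🬂[38;2;20;24;42m[48;2;18;22;39m🬂[38;2;20;24;42m[48;2;18;22;39m🬂[38;2;20;24;42m[48;2;18;22;39m🬂[38;2;20;24;42m[48;2;18;22;39m🬂[38;2;20;24;42m[48;2;18;22;39m🬂[0m
[38;2;16;20;35m[48;2;15;19;32m🬎[38;2;16;20;35m[48;2;15;19;32m🬎[38;2;16;20;35m[48;2;15;19;32m🬎[38;2;16;20;35m[48;2;15;19;32m🬎[38;2;14;18;31m[48;2;25;34;60m🬝[38;2;15;20;35m[48;2;36;49;85m🬂[38;2;26;35;61m[48;2;43;59;102m🬂[38;2;18;24;41m[48;2;40;54;95m🬊[38;2;16;20;35m[48;2;15;19;32m🬎[38;2;16;20;35m[48;2;15;19;32m🬎[38;2;16;20;35m[48;2;15;19;32m🬎[38;2;16;20;35m[48;2;15;19;32m🬎[0m
[38;2;12;17;28m[48;2;11;16;25m🬎[38;2;12;17;28m[48;2;11;16;25m🬎[38;2;12;17;28m[48;2;11;16;25m🬎[38;2;12;17;28m[48;2;11;16;25m🬎[38;2;30;41;72m[48;2;12;17;27m▐[38;2;44;60;105m[48;2;51;68;120m▌[38;2;55;74;129m[48;2;82;101;157m🬸[38;2;53;71;125m[48;2;44;59;104m▌[38;2;12;17;28m[48;2;11;16;25m🬎[38;2;12;17;28m[48;2;11;16;25m🬎[38;2;12;17;28m[48;2;11;16;25m🬎[38;2;12;17;28m[48;2;11;16;25m🬎[0m
[38;2;9;14;22m[48;2;8;13;19m🬎[38;2;9;14;22m[48;2;8;13;19m🬎[38;2;9;14;22m[48;2;8;13;19m🬎[38;2;9;14;22m[48;2;8;13;19m🬎[38;2;9;14;22m[48;2;8;13;19m🬎[38;2;40;54;94m[48;2;8;13;20m🬂[38;2;51;69;121m[48;2;8;13;20m🬂[38;2;42;57;100m[48;2;8;13;20m🬀[38;2;9;14;22m[48;2;8;13;19m🬎[38;2;9;14;22m[48;2;8;13;19m🬎[38;2;9;14;22m[48;2;8;13;19m🬎[38;2;9;14;22m[48;2;8;13;19m🬎[0m
[38;2;6;11;16m[48;2;5;10;13m🬎[38;2;6;11;16m[48;2;5;10;13m🬎[38;2;6;11;16m[48;2;5;10;13m🬎[38;2;6;11;16m[48;2;5;10;13m🬎[38;2;6;11;16m[48;2;5;10;13m🬎[38;2;6;11;16m[48;2;5;10;13m🬎[38;2;6;11;16m[48;2;5;10;13m🬎[38;2;6;11;16m[48;2;5;10;13m🬎[38;2;6;11;16m[48;2;5;10;13m🬎[38;2;6;11;16m[48;2;5;10;13m🬎[38;2;6;11;16m[48;2;5;10;13m🬎[38;2;6;11;16m[48;2;5;10;13m🬎[0m
</frame>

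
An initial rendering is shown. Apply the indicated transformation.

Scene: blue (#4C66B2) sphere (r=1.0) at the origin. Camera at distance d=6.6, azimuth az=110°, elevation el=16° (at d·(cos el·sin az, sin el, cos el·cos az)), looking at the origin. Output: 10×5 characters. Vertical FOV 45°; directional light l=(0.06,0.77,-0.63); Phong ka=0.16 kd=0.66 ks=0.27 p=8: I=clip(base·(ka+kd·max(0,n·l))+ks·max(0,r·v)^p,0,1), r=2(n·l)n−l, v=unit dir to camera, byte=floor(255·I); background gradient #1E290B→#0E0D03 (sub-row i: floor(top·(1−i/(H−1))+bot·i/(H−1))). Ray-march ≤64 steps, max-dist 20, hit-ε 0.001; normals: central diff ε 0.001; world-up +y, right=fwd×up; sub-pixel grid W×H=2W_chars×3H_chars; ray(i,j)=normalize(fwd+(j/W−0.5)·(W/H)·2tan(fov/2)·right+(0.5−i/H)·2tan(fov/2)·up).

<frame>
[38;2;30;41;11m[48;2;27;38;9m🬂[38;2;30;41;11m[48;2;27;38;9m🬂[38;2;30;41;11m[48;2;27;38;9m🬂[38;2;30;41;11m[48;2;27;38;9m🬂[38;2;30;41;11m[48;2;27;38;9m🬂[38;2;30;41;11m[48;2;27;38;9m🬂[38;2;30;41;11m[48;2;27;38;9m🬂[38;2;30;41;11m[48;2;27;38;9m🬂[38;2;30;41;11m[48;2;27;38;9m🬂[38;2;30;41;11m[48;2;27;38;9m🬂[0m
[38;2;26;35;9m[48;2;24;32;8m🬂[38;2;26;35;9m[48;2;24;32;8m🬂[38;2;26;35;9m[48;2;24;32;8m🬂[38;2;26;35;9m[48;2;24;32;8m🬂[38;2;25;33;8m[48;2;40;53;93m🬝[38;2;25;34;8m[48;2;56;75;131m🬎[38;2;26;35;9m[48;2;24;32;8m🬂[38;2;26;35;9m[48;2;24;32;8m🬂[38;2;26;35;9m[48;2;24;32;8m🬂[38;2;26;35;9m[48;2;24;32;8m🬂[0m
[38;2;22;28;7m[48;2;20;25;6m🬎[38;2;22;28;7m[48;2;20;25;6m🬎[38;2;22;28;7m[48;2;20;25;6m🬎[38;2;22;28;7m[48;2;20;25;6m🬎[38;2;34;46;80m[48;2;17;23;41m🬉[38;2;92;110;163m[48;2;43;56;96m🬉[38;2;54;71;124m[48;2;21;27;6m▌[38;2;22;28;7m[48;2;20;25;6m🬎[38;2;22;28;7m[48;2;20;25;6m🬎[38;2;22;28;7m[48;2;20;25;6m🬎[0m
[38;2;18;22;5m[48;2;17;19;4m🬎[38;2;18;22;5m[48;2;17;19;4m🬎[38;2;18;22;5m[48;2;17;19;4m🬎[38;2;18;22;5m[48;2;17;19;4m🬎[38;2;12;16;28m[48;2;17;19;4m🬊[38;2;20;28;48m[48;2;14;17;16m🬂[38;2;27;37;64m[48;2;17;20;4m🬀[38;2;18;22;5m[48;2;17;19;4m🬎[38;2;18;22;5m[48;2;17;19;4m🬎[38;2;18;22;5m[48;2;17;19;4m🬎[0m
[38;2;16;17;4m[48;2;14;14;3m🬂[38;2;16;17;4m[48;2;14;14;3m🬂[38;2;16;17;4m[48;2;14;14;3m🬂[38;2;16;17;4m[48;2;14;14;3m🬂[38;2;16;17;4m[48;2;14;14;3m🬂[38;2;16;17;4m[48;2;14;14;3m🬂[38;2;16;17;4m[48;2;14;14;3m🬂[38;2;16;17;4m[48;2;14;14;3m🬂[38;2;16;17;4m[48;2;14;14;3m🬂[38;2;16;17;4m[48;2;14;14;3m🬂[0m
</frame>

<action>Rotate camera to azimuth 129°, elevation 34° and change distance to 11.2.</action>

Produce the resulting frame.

<frame>
[38;2;30;41;11m[48;2;27;38;9m🬂[38;2;30;41;11m[48;2;27;38;9m🬂[38;2;30;41;11m[48;2;27;38;9m🬂[38;2;30;41;11m[48;2;27;38;9m🬂[38;2;30;41;11m[48;2;27;38;9m🬂[38;2;30;41;11m[48;2;27;38;9m🬂[38;2;30;41;11m[48;2;27;38;9m🬂[38;2;30;41;11m[48;2;27;38;9m🬂[38;2;30;41;11m[48;2;27;38;9m🬂[38;2;30;41;11m[48;2;27;38;9m🬂[0m
[38;2;26;35;9m[48;2;24;32;8m🬂[38;2;26;35;9m[48;2;24;32;8m🬂[38;2;26;35;9m[48;2;24;32;8m🬂[38;2;26;35;9m[48;2;24;32;8m🬂[38;2;26;35;9m[48;2;24;32;8m🬂[38;2;26;35;9m[48;2;24;32;8m🬂[38;2;26;35;9m[48;2;24;32;8m🬂[38;2;26;35;9m[48;2;24;32;8m🬂[38;2;26;35;9m[48;2;24;32;8m🬂[38;2;26;35;9m[48;2;24;32;8m🬂[0m
[38;2;22;28;7m[48;2;20;25;6m🬎[38;2;22;28;7m[48;2;20;25;6m🬎[38;2;22;28;7m[48;2;20;25;6m🬎[38;2;22;28;7m[48;2;20;25;6m🬎[38;2;29;39;69m[48;2;22;27;6m🬦[38;2;23;29;7m[48;2;57;75;127m🬁[38;2;22;28;7m[48;2;20;25;6m🬎[38;2;22;28;7m[48;2;20;25;6m🬎[38;2;22;28;7m[48;2;20;25;6m🬎[38;2;22;28;7m[48;2;20;25;6m🬎[0m
[38;2;18;22;5m[48;2;17;19;4m🬎[38;2;18;22;5m[48;2;17;19;4m🬎[38;2;18;22;5m[48;2;17;19;4m🬎[38;2;18;22;5m[48;2;17;19;4m🬎[38;2;18;22;5m[48;2;17;19;4m🬎[38;2;13;17;30m[48;2;17;20;4m🬀[38;2;18;22;5m[48;2;17;19;4m🬎[38;2;18;22;5m[48;2;17;19;4m🬎[38;2;18;22;5m[48;2;17;19;4m🬎[38;2;18;22;5m[48;2;17;19;4m🬎[0m
[38;2;16;17;4m[48;2;14;14;3m🬂[38;2;16;17;4m[48;2;14;14;3m🬂[38;2;16;17;4m[48;2;14;14;3m🬂[38;2;16;17;4m[48;2;14;14;3m🬂[38;2;16;17;4m[48;2;14;14;3m🬂[38;2;16;17;4m[48;2;14;14;3m🬂[38;2;16;17;4m[48;2;14;14;3m🬂[38;2;16;17;4m[48;2;14;14;3m🬂[38;2;16;17;4m[48;2;14;14;3m🬂[38;2;16;17;4m[48;2;14;14;3m🬂[0m
</frame>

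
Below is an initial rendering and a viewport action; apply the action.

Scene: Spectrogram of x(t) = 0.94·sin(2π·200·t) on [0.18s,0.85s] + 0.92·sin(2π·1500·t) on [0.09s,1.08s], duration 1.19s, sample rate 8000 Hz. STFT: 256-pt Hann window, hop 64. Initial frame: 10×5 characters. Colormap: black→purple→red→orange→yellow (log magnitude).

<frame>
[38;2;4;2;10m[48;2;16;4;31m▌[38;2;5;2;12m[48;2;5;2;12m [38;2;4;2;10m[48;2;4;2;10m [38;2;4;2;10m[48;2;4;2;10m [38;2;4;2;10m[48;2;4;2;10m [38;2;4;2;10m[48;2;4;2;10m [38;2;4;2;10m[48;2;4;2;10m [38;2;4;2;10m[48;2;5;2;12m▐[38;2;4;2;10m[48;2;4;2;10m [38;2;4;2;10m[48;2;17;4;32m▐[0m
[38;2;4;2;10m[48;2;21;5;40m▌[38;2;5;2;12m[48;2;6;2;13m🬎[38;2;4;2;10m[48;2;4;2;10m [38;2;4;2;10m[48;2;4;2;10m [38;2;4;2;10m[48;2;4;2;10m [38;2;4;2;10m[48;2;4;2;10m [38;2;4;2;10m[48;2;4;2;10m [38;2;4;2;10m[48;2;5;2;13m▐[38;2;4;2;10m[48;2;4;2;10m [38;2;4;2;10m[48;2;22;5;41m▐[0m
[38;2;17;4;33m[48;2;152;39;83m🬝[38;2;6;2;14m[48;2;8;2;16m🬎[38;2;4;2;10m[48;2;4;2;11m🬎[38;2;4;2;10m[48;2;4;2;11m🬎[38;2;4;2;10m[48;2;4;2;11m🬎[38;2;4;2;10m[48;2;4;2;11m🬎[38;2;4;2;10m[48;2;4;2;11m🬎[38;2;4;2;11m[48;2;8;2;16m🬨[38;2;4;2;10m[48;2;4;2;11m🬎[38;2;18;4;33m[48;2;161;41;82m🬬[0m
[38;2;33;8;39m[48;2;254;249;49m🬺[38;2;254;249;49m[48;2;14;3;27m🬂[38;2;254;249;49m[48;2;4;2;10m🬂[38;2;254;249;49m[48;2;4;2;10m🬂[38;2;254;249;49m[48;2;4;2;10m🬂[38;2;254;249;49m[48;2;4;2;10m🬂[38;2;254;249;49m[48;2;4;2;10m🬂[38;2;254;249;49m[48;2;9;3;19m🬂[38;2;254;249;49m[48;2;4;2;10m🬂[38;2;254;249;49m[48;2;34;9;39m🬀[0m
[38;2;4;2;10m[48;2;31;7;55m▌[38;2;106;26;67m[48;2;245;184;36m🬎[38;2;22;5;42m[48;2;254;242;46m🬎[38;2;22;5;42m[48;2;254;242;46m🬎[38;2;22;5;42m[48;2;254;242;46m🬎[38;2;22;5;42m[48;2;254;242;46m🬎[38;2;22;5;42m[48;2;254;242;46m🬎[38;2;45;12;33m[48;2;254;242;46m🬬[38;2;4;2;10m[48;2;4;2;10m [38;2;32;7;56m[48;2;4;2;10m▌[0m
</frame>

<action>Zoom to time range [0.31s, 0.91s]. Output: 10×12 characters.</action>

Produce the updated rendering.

<frame>
[38;2;4;2;10m[48;2;4;2;10m [38;2;4;2;10m[48;2;4;2;10m [38;2;4;2;10m[48;2;4;2;10m [38;2;4;2;10m[48;2;4;2;10m [38;2;4;2;10m[48;2;4;2;10m [38;2;4;2;10m[48;2;4;2;10m [38;2;4;2;10m[48;2;4;2;10m [38;2;4;2;10m[48;2;4;2;10m [38;2;4;2;10m[48;2;4;2;10m [38;2;5;2;12m[48;2;4;2;10m▌[0m
[38;2;4;2;10m[48;2;4;2;10m [38;2;4;2;10m[48;2;4;2;10m [38;2;4;2;10m[48;2;4;2;10m [38;2;4;2;10m[48;2;4;2;10m [38;2;4;2;10m[48;2;4;2;10m [38;2;4;2;10m[48;2;4;2;10m [38;2;4;2;10m[48;2;4;2;10m [38;2;4;2;10m[48;2;4;2;10m [38;2;4;2;10m[48;2;4;2;10m [38;2;5;2;12m[48;2;4;2;10m▌[0m
[38;2;4;2;10m[48;2;4;2;10m [38;2;4;2;10m[48;2;4;2;10m [38;2;4;2;10m[48;2;4;2;10m [38;2;4;2;10m[48;2;4;2;10m [38;2;4;2;10m[48;2;4;2;10m [38;2;4;2;10m[48;2;4;2;10m [38;2;4;2;10m[48;2;4;2;10m [38;2;4;2;10m[48;2;4;2;10m [38;2;4;2;10m[48;2;4;2;10m [38;2;5;2;12m[48;2;4;2;10m▌[0m
[38;2;4;2;10m[48;2;4;2;10m [38;2;4;2;10m[48;2;4;2;10m [38;2;4;2;10m[48;2;4;2;10m [38;2;4;2;10m[48;2;4;2;10m [38;2;4;2;10m[48;2;4;2;10m [38;2;4;2;10m[48;2;4;2;10m [38;2;4;2;10m[48;2;4;2;10m [38;2;4;2;10m[48;2;4;2;10m [38;2;4;2;10m[48;2;4;2;10m [38;2;4;2;10m[48;2;5;2;12m▐[0m
[38;2;4;2;10m[48;2;4;2;10m [38;2;4;2;10m[48;2;4;2;10m [38;2;4;2;10m[48;2;4;2;10m [38;2;4;2;10m[48;2;4;2;10m [38;2;4;2;10m[48;2;4;2;10m [38;2;4;2;10m[48;2;4;2;10m [38;2;4;2;10m[48;2;4;2;10m [38;2;4;2;10m[48;2;4;2;10m [38;2;4;2;10m[48;2;4;2;10m [38;2;6;2;13m[48;2;4;2;10m▌[0m
[38;2;4;2;10m[48;2;4;2;10m [38;2;4;2;10m[48;2;4;2;10m [38;2;4;2;10m[48;2;4;2;10m [38;2;4;2;10m[48;2;4;2;10m [38;2;4;2;10m[48;2;4;2;10m [38;2;4;2;10m[48;2;4;2;10m [38;2;4;2;10m[48;2;4;2;10m [38;2;4;2;10m[48;2;4;2;10m [38;2;4;2;10m[48;2;4;2;10m [38;2;6;2;14m[48;2;4;2;10m▌[0m
[38;2;4;2;10m[48;2;4;2;10m [38;2;4;2;10m[48;2;4;2;10m [38;2;4;2;10m[48;2;4;2;10m [38;2;4;2;10m[48;2;4;2;10m [38;2;4;2;10m[48;2;4;2;10m [38;2;4;2;10m[48;2;4;2;10m [38;2;4;2;10m[48;2;4;2;10m [38;2;4;2;10m[48;2;4;2;10m [38;2;4;2;10m[48;2;4;2;10m [38;2;4;2;10m[48;2;7;2;15m▐[0m
[38;2;7;2;15m[48;2;254;249;49m🬰[38;2;7;2;15m[48;2;254;249;49m🬰[38;2;7;2;15m[48;2;254;249;49m🬰[38;2;7;2;15m[48;2;254;249;49m🬰[38;2;7;2;15m[48;2;254;249;49m🬰[38;2;7;2;15m[48;2;254;249;49m🬰[38;2;7;2;15m[48;2;254;249;49m🬰[38;2;7;2;15m[48;2;254;249;49m🬰[38;2;7;2;15m[48;2;254;249;49m🬰[38;2;254;249;49m[48;2;9;2;19m🬋[0m
[38;2;4;2;10m[48;2;4;2;10m [38;2;4;2;10m[48;2;4;2;10m [38;2;4;2;10m[48;2;4;2;10m [38;2;4;2;10m[48;2;4;2;10m [38;2;4;2;10m[48;2;4;2;10m [38;2;4;2;10m[48;2;4;2;10m [38;2;4;2;10m[48;2;4;2;10m [38;2;4;2;10m[48;2;4;2;10m [38;2;4;2;10m[48;2;4;2;10m [38;2;5;2;12m[48;2;11;3;22m▐[0m
[38;2;4;2;10m[48;2;4;2;10m [38;2;4;2;10m[48;2;4;2;10m [38;2;4;2;10m[48;2;4;2;10m [38;2;4;2;10m[48;2;4;2;10m [38;2;4;2;10m[48;2;4;2;10m [38;2;4;2;10m[48;2;4;2;10m [38;2;4;2;10m[48;2;4;2;10m [38;2;4;2;10m[48;2;4;2;10m [38;2;4;2;10m[48;2;4;2;10m [38;2;6;2;14m[48;2;18;4;34m▐[0m
[38;2;4;2;11m[48;2;12;3;24m🬎[38;2;4;2;11m[48;2;12;3;24m🬎[38;2;4;2;11m[48;2;12;3;24m🬎[38;2;4;2;11m[48;2;12;3;24m🬎[38;2;4;2;11m[48;2;12;3;24m🬎[38;2;4;2;11m[48;2;12;3;24m🬎[38;2;4;2;11m[48;2;12;3;24m🬎[38;2;4;2;11m[48;2;12;3;24m🬎[38;2;4;2;11m[48;2;12;3;24m🬎[38;2;18;4;34m[48;2;67;16;78m🬨[0m
[38;2;229;151;59m[48;2;23;6;42m🬎[38;2;229;151;59m[48;2;23;5;41m🬎[38;2;229;151;59m[48;2;23;6;42m🬎[38;2;229;151;59m[48;2;23;6;42m🬎[38;2;229;151;59m[48;2;23;6;42m🬎[38;2;229;151;59m[48;2;23;6;42m🬎[38;2;229;151;59m[48;2;23;6;42m🬎[38;2;229;151;59m[48;2;23;6;42m🬎[38;2;229;151;59m[48;2;23;6;42m🬎[38;2;73;18;60m[48;2;246;186;35m🬷[0m
</frame>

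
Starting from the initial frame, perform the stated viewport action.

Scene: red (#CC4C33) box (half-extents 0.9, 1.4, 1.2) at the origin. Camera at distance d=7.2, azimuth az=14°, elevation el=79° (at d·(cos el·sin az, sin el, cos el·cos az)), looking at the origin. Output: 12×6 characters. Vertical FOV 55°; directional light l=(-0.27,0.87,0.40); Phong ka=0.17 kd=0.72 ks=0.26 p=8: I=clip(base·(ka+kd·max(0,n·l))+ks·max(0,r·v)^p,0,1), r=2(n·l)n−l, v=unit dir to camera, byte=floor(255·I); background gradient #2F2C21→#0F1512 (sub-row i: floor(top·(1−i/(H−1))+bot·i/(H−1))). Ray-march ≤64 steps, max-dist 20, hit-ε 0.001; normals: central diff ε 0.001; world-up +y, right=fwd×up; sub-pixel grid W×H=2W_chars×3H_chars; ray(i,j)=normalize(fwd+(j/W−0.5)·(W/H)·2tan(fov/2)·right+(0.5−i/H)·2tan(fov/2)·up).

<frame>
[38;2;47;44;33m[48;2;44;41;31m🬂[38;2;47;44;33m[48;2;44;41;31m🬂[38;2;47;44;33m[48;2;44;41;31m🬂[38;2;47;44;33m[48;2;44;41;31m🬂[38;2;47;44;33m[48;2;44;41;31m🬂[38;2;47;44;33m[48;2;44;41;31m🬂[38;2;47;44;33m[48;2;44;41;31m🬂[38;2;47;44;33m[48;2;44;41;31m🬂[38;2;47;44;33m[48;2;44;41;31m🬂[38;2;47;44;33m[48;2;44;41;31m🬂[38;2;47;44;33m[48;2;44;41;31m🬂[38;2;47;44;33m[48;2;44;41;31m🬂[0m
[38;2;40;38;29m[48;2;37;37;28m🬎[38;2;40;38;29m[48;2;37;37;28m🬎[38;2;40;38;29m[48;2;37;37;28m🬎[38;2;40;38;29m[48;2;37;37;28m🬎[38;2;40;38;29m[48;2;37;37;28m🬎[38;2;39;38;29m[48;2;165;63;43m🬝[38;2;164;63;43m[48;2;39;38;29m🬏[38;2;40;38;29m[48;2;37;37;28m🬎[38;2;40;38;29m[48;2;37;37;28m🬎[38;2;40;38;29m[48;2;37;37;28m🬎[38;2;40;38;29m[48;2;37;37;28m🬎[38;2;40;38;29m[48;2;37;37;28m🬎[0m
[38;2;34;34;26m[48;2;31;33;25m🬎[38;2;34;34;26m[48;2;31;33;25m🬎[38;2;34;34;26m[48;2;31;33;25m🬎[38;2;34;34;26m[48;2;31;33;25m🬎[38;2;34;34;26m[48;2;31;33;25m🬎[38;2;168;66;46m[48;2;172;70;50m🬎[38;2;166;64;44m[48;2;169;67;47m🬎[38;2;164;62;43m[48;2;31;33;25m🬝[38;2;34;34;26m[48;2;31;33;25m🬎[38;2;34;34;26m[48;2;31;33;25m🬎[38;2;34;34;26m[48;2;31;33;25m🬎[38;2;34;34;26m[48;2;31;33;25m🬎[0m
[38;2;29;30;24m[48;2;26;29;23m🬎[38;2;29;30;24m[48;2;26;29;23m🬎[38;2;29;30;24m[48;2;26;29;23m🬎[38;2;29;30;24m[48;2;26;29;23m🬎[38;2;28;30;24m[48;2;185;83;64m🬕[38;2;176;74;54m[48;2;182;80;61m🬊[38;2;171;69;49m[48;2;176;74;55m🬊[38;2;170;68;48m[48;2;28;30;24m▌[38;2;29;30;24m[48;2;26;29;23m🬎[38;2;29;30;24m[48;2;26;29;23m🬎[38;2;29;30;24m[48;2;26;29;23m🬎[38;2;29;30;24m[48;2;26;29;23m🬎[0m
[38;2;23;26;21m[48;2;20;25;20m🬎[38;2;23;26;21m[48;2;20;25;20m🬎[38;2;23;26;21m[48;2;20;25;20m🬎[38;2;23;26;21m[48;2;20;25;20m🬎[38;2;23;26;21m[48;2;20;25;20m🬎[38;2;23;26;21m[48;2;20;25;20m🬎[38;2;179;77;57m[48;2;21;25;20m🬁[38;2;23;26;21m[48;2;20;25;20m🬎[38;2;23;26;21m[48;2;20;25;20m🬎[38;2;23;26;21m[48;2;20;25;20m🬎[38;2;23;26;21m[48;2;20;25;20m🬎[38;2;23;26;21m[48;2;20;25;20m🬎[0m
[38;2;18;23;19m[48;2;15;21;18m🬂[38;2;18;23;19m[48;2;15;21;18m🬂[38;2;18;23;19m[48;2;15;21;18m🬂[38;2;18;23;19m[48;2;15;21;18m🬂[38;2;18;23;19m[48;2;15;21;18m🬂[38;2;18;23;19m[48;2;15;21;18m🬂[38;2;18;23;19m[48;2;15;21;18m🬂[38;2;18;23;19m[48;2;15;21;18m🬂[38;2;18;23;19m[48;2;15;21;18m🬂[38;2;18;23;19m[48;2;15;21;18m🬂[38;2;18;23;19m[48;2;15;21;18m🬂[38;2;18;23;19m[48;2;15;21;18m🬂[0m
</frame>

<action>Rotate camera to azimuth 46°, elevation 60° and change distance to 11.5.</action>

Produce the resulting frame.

<frame>
[38;2;47;44;33m[48;2;44;41;31m🬂[38;2;47;44;33m[48;2;44;41;31m🬂[38;2;47;44;33m[48;2;44;41;31m🬂[38;2;47;44;33m[48;2;44;41;31m🬂[38;2;47;44;33m[48;2;44;41;31m🬂[38;2;47;44;33m[48;2;44;41;31m🬂[38;2;47;44;33m[48;2;44;41;31m🬂[38;2;47;44;33m[48;2;44;41;31m🬂[38;2;47;44;33m[48;2;44;41;31m🬂[38;2;47;44;33m[48;2;44;41;31m🬂[38;2;47;44;33m[48;2;44;41;31m🬂[38;2;47;44;33m[48;2;44;41;31m🬂[0m
[38;2;40;38;29m[48;2;37;37;28m🬎[38;2;40;38;29m[48;2;37;37;28m🬎[38;2;40;38;29m[48;2;37;37;28m🬎[38;2;40;38;29m[48;2;37;37;28m🬎[38;2;40;38;29m[48;2;37;37;28m🬎[38;2;40;38;29m[48;2;37;37;28m🬎[38;2;40;38;29m[48;2;37;37;28m🬎[38;2;40;38;29m[48;2;37;37;28m🬎[38;2;40;38;29m[48;2;37;37;28m🬎[38;2;40;38;29m[48;2;37;37;28m🬎[38;2;40;38;29m[48;2;37;37;28m🬎[38;2;40;38;29m[48;2;37;37;28m🬎[0m
[38;2;34;34;26m[48;2;31;33;25m🬎[38;2;34;34;26m[48;2;31;33;25m🬎[38;2;34;34;26m[48;2;31;33;25m🬎[38;2;34;34;26m[48;2;31;33;25m🬎[38;2;34;34;26m[48;2;31;33;25m🬎[38;2;34;34;26m[48;2;166;64;44m🬆[38;2;35;35;27m[48;2;164;62;42m🬂[38;2;33;34;26m[48;2;34;12;8m🬬[38;2;34;34;26m[48;2;31;33;25m🬎[38;2;34;34;26m[48;2;31;33;25m🬎[38;2;34;34;26m[48;2;31;33;25m🬎[38;2;34;34;26m[48;2;31;33;25m🬎[0m
[38;2;29;30;24m[48;2;26;29;23m🬎[38;2;29;30;24m[48;2;26;29;23m🬎[38;2;29;30;24m[48;2;26;29;23m🬎[38;2;29;30;24m[48;2;26;29;23m🬎[38;2;29;30;24m[48;2;26;29;23m🬎[38;2;168;66;46m[48;2;79;33;23m🬁[38;2;166;64;44m[48;2;32;15;11m🬀[38;2;34;12;8m[48;2;27;29;23m🬀[38;2;29;30;24m[48;2;26;29;23m🬎[38;2;29;30;24m[48;2;26;29;23m🬎[38;2;29;30;24m[48;2;26;29;23m🬎[38;2;29;30;24m[48;2;26;29;23m🬎[0m
[38;2;23;26;21m[48;2;20;25;20m🬎[38;2;23;26;21m[48;2;20;25;20m🬎[38;2;23;26;21m[48;2;20;25;20m🬎[38;2;23;26;21m[48;2;20;25;20m🬎[38;2;23;26;21m[48;2;20;25;20m🬎[38;2;23;26;21m[48;2;20;25;20m🬎[38;2;23;26;21m[48;2;20;25;20m🬎[38;2;23;26;21m[48;2;20;25;20m🬎[38;2;23;26;21m[48;2;20;25;20m🬎[38;2;23;26;21m[48;2;20;25;20m🬎[38;2;23;26;21m[48;2;20;25;20m🬎[38;2;23;26;21m[48;2;20;25;20m🬎[0m
[38;2;18;23;19m[48;2;15;21;18m🬂[38;2;18;23;19m[48;2;15;21;18m🬂[38;2;18;23;19m[48;2;15;21;18m🬂[38;2;18;23;19m[48;2;15;21;18m🬂[38;2;18;23;19m[48;2;15;21;18m🬂[38;2;18;23;19m[48;2;15;21;18m🬂[38;2;18;23;19m[48;2;15;21;18m🬂[38;2;18;23;19m[48;2;15;21;18m🬂[38;2;18;23;19m[48;2;15;21;18m🬂[38;2;18;23;19m[48;2;15;21;18m🬂[38;2;18;23;19m[48;2;15;21;18m🬂[38;2;18;23;19m[48;2;15;21;18m🬂[0m
</frame>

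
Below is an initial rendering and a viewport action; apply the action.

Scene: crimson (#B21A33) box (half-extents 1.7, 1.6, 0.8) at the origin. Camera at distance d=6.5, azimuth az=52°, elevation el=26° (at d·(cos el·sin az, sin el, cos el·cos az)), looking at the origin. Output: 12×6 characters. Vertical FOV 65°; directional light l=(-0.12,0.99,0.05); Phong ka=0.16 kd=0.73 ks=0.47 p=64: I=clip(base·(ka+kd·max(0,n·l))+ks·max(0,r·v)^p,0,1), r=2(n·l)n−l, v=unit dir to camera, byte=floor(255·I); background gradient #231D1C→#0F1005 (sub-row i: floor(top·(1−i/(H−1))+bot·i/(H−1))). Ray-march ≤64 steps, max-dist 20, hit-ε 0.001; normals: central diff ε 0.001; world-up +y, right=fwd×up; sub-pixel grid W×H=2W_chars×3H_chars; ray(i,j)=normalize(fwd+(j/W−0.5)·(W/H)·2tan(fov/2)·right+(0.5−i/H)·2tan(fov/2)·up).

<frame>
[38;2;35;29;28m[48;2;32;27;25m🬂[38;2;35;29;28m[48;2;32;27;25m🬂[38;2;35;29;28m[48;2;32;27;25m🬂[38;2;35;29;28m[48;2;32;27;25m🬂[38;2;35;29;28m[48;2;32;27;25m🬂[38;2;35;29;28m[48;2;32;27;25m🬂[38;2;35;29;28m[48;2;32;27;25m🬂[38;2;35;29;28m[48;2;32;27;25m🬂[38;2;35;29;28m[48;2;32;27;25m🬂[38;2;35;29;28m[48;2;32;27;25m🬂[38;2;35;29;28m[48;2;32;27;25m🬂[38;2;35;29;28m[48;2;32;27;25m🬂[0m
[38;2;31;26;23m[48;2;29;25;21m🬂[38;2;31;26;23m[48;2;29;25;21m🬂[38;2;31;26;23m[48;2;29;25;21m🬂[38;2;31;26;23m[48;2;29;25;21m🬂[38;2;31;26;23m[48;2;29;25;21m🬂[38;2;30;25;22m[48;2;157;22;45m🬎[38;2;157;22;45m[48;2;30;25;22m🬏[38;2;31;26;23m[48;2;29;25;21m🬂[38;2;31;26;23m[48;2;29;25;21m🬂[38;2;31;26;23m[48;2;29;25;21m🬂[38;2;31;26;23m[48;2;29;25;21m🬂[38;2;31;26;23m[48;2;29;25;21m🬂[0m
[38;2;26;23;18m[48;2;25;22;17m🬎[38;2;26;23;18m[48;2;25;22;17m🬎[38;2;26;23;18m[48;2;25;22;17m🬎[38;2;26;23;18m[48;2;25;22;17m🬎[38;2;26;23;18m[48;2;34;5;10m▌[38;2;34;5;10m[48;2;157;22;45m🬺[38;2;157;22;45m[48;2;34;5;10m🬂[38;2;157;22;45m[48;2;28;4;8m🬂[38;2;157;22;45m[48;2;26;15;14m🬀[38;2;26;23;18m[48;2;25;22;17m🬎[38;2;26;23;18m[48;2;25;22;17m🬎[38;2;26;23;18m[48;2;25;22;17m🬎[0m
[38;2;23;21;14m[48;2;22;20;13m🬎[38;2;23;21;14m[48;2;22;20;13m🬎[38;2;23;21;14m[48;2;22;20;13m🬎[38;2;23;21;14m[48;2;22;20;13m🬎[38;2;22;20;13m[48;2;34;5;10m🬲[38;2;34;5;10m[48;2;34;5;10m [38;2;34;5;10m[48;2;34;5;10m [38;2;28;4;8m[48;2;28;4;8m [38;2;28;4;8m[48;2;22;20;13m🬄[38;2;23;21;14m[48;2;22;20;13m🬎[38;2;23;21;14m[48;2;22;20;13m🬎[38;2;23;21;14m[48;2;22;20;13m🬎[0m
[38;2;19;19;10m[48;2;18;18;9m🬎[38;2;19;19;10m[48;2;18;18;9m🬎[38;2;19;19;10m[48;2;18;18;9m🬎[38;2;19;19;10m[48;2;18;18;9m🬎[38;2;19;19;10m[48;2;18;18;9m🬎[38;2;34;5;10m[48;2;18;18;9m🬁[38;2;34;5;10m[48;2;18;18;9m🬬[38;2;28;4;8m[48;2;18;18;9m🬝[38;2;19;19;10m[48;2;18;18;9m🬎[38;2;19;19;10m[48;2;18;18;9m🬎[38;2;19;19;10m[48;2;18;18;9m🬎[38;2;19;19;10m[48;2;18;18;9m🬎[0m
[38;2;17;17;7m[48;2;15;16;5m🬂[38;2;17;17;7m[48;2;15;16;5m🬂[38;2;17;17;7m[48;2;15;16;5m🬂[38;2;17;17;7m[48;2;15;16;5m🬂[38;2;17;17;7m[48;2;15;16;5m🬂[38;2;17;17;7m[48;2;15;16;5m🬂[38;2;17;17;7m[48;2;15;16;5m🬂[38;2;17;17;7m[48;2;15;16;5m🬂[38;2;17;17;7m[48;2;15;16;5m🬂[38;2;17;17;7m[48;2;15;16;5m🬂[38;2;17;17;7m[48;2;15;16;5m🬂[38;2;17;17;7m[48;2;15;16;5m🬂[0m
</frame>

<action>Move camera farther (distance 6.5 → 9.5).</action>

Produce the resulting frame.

<frame>
[38;2;35;29;28m[48;2;32;27;25m🬂[38;2;35;29;28m[48;2;32;27;25m🬂[38;2;35;29;28m[48;2;32;27;25m🬂[38;2;35;29;28m[48;2;32;27;25m🬂[38;2;35;29;28m[48;2;32;27;25m🬂[38;2;35;29;28m[48;2;32;27;25m🬂[38;2;35;29;28m[48;2;32;27;25m🬂[38;2;35;29;28m[48;2;32;27;25m🬂[38;2;35;29;28m[48;2;32;27;25m🬂[38;2;35;29;28m[48;2;32;27;25m🬂[38;2;35;29;28m[48;2;32;27;25m🬂[38;2;35;29;28m[48;2;32;27;25m🬂[0m
[38;2;31;26;23m[48;2;29;25;21m🬂[38;2;31;26;23m[48;2;29;25;21m🬂[38;2;31;26;23m[48;2;29;25;21m🬂[38;2;31;26;23m[48;2;29;25;21m🬂[38;2;31;26;23m[48;2;29;25;21m🬂[38;2;31;26;23m[48;2;29;25;21m🬂[38;2;31;26;23m[48;2;29;25;21m🬂[38;2;31;26;23m[48;2;29;25;21m🬂[38;2;31;26;23m[48;2;29;25;21m🬂[38;2;31;26;23m[48;2;29;25;21m🬂[38;2;31;26;23m[48;2;29;25;21m🬂[38;2;31;26;23m[48;2;29;25;21m🬂[0m
[38;2;26;23;18m[48;2;25;22;17m🬎[38;2;26;23;18m[48;2;25;22;17m🬎[38;2;26;23;18m[48;2;25;22;17m🬎[38;2;26;23;18m[48;2;25;22;17m🬎[38;2;26;23;18m[48;2;25;22;17m🬎[38;2;27;24;19m[48;2;34;5;10m🬂[38;2;157;22;45m[48;2;29;14;14m🬋[38;2;157;22;45m[48;2;26;19;16m🬃[38;2;26;23;18m[48;2;25;22;17m🬎[38;2;26;23;18m[48;2;25;22;17m🬎[38;2;26;23;18m[48;2;25;22;17m🬎[38;2;26;23;18m[48;2;25;22;17m🬎[0m
[38;2;23;21;14m[48;2;22;20;13m🬎[38;2;23;21;14m[48;2;22;20;13m🬎[38;2;23;21;14m[48;2;22;20;13m🬎[38;2;23;21;14m[48;2;22;20;13m🬎[38;2;23;21;14m[48;2;22;20;13m🬎[38;2;34;5;10m[48;2;22;20;13m🬬[38;2;34;5;10m[48;2;28;4;8m▌[38;2;28;4;8m[48;2;23;21;14m▌[38;2;23;21;14m[48;2;22;20;13m🬎[38;2;23;21;14m[48;2;22;20;13m🬎[38;2;23;21;14m[48;2;22;20;13m🬎[38;2;23;21;14m[48;2;22;20;13m🬎[0m
[38;2;19;19;10m[48;2;18;18;9m🬎[38;2;19;19;10m[48;2;18;18;9m🬎[38;2;19;19;10m[48;2;18;18;9m🬎[38;2;19;19;10m[48;2;18;18;9m🬎[38;2;19;19;10m[48;2;18;18;9m🬎[38;2;19;19;10m[48;2;18;18;9m🬎[38;2;31;4;9m[48;2;18;18;9m🬂[38;2;19;19;10m[48;2;18;18;9m🬎[38;2;19;19;10m[48;2;18;18;9m🬎[38;2;19;19;10m[48;2;18;18;9m🬎[38;2;19;19;10m[48;2;18;18;9m🬎[38;2;19;19;10m[48;2;18;18;9m🬎[0m
[38;2;17;17;7m[48;2;15;16;5m🬂[38;2;17;17;7m[48;2;15;16;5m🬂[38;2;17;17;7m[48;2;15;16;5m🬂[38;2;17;17;7m[48;2;15;16;5m🬂[38;2;17;17;7m[48;2;15;16;5m🬂[38;2;17;17;7m[48;2;15;16;5m🬂[38;2;17;17;7m[48;2;15;16;5m🬂[38;2;17;17;7m[48;2;15;16;5m🬂[38;2;17;17;7m[48;2;15;16;5m🬂[38;2;17;17;7m[48;2;15;16;5m🬂[38;2;17;17;7m[48;2;15;16;5m🬂[38;2;17;17;7m[48;2;15;16;5m🬂[0m
</frame>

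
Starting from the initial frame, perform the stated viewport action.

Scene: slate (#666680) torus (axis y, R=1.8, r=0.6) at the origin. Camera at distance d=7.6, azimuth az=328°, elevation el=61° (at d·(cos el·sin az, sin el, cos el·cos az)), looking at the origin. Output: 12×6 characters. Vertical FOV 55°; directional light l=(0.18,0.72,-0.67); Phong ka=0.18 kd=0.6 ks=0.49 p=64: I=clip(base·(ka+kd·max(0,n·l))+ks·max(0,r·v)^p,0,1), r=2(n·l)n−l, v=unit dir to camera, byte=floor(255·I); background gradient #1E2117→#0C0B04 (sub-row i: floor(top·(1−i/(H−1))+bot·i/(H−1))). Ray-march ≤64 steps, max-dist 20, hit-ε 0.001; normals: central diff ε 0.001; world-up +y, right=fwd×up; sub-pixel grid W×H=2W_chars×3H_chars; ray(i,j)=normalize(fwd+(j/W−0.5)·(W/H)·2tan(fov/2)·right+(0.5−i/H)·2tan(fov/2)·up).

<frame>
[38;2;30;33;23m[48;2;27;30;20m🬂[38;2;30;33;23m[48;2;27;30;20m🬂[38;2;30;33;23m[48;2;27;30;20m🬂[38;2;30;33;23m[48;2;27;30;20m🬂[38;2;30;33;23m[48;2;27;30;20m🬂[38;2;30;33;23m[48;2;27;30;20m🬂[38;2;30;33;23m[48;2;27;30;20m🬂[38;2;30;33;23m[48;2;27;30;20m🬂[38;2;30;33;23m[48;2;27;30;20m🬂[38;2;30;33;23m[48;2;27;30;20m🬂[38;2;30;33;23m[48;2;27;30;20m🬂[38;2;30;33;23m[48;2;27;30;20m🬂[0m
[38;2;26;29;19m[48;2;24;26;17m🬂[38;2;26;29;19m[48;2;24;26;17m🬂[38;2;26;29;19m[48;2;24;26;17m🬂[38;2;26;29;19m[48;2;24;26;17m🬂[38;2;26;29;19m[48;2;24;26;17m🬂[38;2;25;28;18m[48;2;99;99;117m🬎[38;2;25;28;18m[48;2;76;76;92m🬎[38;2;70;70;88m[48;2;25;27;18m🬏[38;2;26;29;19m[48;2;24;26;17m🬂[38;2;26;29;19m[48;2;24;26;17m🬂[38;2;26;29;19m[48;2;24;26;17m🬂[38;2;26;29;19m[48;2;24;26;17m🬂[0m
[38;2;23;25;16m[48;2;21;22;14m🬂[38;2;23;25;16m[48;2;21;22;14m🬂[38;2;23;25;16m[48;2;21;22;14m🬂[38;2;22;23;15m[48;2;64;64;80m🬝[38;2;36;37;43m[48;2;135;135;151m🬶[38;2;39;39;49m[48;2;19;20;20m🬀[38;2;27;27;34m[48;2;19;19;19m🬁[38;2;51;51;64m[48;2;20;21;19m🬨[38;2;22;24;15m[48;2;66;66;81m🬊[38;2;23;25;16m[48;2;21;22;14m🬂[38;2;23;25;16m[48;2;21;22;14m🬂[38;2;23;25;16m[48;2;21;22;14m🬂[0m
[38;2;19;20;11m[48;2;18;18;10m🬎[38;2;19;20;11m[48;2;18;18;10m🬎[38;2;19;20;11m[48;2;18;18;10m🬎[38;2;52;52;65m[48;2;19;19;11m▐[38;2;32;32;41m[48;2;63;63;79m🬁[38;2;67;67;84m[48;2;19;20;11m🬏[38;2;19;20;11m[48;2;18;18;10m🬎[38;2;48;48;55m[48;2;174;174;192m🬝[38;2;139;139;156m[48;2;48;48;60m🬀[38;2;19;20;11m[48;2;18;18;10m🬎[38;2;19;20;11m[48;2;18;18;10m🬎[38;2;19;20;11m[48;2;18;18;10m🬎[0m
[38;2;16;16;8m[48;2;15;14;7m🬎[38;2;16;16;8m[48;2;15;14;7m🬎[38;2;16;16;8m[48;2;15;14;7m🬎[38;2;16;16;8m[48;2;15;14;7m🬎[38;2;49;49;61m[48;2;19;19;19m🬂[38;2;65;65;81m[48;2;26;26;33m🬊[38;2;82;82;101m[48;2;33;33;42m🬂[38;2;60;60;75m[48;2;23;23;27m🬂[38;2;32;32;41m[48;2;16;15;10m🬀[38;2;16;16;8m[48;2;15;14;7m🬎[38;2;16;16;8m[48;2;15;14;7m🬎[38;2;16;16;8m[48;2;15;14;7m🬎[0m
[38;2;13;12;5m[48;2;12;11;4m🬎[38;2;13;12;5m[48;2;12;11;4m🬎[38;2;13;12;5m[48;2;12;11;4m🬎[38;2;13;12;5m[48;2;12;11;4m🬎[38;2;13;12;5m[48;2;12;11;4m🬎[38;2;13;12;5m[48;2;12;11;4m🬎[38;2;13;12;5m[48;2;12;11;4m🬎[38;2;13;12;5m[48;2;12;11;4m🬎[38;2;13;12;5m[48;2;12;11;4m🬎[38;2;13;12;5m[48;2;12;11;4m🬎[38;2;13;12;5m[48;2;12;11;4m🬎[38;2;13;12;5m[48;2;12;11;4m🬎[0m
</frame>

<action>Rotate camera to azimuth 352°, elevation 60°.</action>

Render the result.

<frame>
[38;2;30;33;23m[48;2;27;30;20m🬂[38;2;30;33;23m[48;2;27;30;20m🬂[38;2;30;33;23m[48;2;27;30;20m🬂[38;2;30;33;23m[48;2;27;30;20m🬂[38;2;30;33;23m[48;2;27;30;20m🬂[38;2;30;33;23m[48;2;27;30;20m🬂[38;2;30;33;23m[48;2;27;30;20m🬂[38;2;30;33;23m[48;2;27;30;20m🬂[38;2;30;33;23m[48;2;27;30;20m🬂[38;2;30;33;23m[48;2;27;30;20m🬂[38;2;30;33;23m[48;2;27;30;20m🬂[38;2;30;33;23m[48;2;27;30;20m🬂[0m
[38;2;26;29;19m[48;2;24;26;17m🬂[38;2;26;29;19m[48;2;24;26;17m🬂[38;2;26;29;19m[48;2;24;26;17m🬂[38;2;26;29;19m[48;2;24;26;17m🬂[38;2;26;29;19m[48;2;24;26;17m🬂[38;2;25;28;18m[48;2;83;83;101m🬎[38;2;25;28;18m[48;2;142;142;157m🬎[38;2;75;75;94m[48;2;25;27;18m🬏[38;2;26;29;19m[48;2;24;26;17m🬂[38;2;26;29;19m[48;2;24;26;17m🬂[38;2;26;29;19m[48;2;24;26;17m🬂[38;2;26;29;19m[48;2;24;26;17m🬂[0m
[38;2;23;25;16m[48;2;21;22;14m🬂[38;2;23;25;16m[48;2;21;22;14m🬂[38;2;23;25;16m[48;2;21;22;14m🬂[38;2;22;23;15m[48;2;55;55;69m🬝[38;2;37;37;42m[48;2;73;73;89m🬧[38;2;44;44;55m[48;2;20;21;21m🬀[38;2;19;19;24m[48;2;21;22;14m🬎[38;2;142;142;158m[48;2;31;31;36m🬁[38;2;69;69;85m[48;2;22;24;15m🬱[38;2;23;25;16m[48;2;21;22;14m🬂[38;2;23;25;16m[48;2;21;22;14m🬂[38;2;23;25;16m[48;2;21;22;14m🬂[0m
[38;2;19;20;11m[48;2;18;18;10m🬎[38;2;19;20;11m[48;2;18;18;10m🬎[38;2;19;20;11m[48;2;18;18;10m🬎[38;2;50;50;62m[48;2;21;22;17m🬉[38;2;70;70;86m[48;2;188;188;205m🬝[38;2;76;76;95m[48;2;19;20;11m🬏[38;2;19;20;11m[48;2;18;18;10m🬎[38;2;26;26;24m[48;2;77;77;94m🬆[38;2;78;78;93m[48;2;50;50;63m🬄[38;2;19;20;11m[48;2;18;18;10m🬎[38;2;19;20;11m[48;2;18;18;10m🬎[38;2;19;20;11m[48;2;18;18;10m🬎[0m
[38;2;16;16;8m[48;2;15;14;7m🬎[38;2;16;16;8m[48;2;15;14;7m🬎[38;2;16;16;8m[48;2;15;14;7m🬎[38;2;16;16;8m[48;2;15;14;7m🬎[38;2;42;42;54m[48;2;17;17;16m🬂[38;2;143;143;161m[48;2;37;37;47m🬁[38;2;97;97;116m[48;2;32;32;41m🬂[38;2;63;63;77m[48;2;24;24;28m🬂[38;2;38;38;47m[48;2;16;15;10m🬀[38;2;16;16;8m[48;2;15;14;7m🬎[38;2;16;16;8m[48;2;15;14;7m🬎[38;2;16;16;8m[48;2;15;14;7m🬎[0m
[38;2;13;12;5m[48;2;12;11;4m🬎[38;2;13;12;5m[48;2;12;11;4m🬎[38;2;13;12;5m[48;2;12;11;4m🬎[38;2;13;12;5m[48;2;12;11;4m🬎[38;2;13;12;5m[48;2;12;11;4m🬎[38;2;13;12;5m[48;2;12;11;4m🬎[38;2;13;12;5m[48;2;12;11;4m🬎[38;2;13;12;5m[48;2;12;11;4m🬎[38;2;13;12;5m[48;2;12;11;4m🬎[38;2;13;12;5m[48;2;12;11;4m🬎[38;2;13;12;5m[48;2;12;11;4m🬎[38;2;13;12;5m[48;2;12;11;4m🬎[0m
</frame>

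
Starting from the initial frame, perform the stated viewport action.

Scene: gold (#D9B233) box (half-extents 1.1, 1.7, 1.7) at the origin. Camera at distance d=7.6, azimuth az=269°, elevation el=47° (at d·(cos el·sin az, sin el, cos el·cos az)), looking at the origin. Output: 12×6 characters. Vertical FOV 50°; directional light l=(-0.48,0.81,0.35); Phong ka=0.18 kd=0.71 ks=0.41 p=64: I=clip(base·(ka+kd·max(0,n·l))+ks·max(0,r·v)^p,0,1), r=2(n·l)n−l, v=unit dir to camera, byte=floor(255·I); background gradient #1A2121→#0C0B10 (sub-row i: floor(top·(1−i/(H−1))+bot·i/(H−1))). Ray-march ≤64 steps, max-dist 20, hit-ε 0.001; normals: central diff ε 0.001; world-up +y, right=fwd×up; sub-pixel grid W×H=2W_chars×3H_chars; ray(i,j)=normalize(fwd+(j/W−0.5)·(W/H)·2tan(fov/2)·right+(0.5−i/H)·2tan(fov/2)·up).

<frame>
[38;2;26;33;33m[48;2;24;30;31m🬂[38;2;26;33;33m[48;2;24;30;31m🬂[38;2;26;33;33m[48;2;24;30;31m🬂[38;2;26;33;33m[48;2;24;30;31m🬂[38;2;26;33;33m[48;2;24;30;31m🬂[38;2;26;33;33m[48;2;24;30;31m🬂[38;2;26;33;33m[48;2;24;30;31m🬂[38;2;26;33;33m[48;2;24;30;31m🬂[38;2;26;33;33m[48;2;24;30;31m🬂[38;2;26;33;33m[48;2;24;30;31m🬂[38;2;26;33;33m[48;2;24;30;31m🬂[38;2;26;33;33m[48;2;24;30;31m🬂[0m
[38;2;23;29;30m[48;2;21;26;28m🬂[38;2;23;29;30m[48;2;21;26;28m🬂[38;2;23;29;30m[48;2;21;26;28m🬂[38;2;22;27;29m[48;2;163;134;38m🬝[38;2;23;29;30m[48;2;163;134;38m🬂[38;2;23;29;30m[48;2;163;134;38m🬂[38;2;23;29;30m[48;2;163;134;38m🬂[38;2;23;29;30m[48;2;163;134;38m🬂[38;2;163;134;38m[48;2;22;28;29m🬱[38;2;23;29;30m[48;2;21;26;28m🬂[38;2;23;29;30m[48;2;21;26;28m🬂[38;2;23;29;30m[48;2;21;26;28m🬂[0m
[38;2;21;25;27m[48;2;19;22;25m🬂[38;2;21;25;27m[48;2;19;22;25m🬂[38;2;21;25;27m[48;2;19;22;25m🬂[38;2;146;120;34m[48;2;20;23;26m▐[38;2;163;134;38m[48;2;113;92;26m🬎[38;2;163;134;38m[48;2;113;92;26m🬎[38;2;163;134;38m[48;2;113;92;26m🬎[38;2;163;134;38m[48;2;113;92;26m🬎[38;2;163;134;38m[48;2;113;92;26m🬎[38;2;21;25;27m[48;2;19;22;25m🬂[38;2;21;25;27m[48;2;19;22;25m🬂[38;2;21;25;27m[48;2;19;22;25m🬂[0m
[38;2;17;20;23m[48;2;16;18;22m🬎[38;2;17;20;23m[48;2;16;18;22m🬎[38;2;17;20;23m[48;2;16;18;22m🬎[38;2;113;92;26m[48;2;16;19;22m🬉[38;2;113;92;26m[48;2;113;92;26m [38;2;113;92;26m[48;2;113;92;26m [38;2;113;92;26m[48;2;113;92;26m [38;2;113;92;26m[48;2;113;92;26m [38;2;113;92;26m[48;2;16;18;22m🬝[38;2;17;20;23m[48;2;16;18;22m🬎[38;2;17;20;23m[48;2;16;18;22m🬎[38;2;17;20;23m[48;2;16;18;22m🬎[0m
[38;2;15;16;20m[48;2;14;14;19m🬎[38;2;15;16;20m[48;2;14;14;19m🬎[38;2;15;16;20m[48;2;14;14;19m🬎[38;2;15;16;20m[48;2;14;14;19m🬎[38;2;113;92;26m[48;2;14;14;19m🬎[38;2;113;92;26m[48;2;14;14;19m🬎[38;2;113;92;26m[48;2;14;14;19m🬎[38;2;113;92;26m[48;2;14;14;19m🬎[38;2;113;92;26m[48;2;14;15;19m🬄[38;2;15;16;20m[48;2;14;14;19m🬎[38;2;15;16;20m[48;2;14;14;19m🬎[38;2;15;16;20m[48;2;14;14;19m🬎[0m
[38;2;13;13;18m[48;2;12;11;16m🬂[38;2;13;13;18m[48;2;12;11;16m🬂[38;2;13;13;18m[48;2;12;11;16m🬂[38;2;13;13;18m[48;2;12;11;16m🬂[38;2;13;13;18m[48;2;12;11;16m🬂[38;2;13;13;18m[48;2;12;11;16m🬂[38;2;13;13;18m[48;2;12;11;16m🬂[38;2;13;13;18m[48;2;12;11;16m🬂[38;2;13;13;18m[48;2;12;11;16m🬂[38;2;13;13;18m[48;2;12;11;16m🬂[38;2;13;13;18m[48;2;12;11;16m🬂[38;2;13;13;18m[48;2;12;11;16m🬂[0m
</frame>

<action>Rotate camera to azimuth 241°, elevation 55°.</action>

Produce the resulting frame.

<frame>
[38;2;26;33;33m[48;2;24;30;31m🬂[38;2;26;33;33m[48;2;24;30;31m🬂[38;2;26;33;33m[48;2;24;30;31m🬂[38;2;26;33;33m[48;2;24;30;31m🬂[38;2;26;33;33m[48;2;24;30;31m🬂[38;2;26;33;33m[48;2;24;30;31m🬂[38;2;26;33;33m[48;2;24;30;31m🬂[38;2;26;33;33m[48;2;24;30;31m🬂[38;2;26;33;33m[48;2;24;30;31m🬂[38;2;26;33;33m[48;2;24;30;31m🬂[38;2;26;33;33m[48;2;24;30;31m🬂[38;2;26;33;33m[48;2;24;30;31m🬂[0m
[38;2;23;29;30m[48;2;21;26;28m🬂[38;2;23;29;30m[48;2;21;26;28m🬂[38;2;23;29;30m[48;2;21;26;28m🬂[38;2;23;29;30m[48;2;21;26;28m🬂[38;2;22;28;29m[48;2;163;134;38m🬎[38;2;22;28;29m[48;2;163;134;38m🬆[38;2;23;29;30m[48;2;163;134;38m🬂[38;2;163;134;38m[48;2;163;134;38m [38;2;163;134;38m[48;2;22;28;29m🬱[38;2;23;29;30m[48;2;21;26;28m🬂[38;2;23;29;30m[48;2;21;26;28m🬂[38;2;23;29;30m[48;2;21;26;28m🬂[0m
[38;2;21;25;27m[48;2;19;22;25m🬂[38;2;21;25;27m[48;2;19;22;25m🬂[38;2;21;25;27m[48;2;19;22;25m🬂[38;2;163;134;38m[48;2;35;33;22m🬊[38;2;163;134;38m[48;2;163;134;38m [38;2;163;134;38m[48;2;163;134;38m [38;2;163;134;38m[48;2;163;134;38m [38;2;163;134;38m[48;2;113;92;26m🬝[38;2;163;134;38m[48;2;113;92;26m🬆[38;2;138;113;32m[48;2;19;23;25m🬄[38;2;21;25;27m[48;2;19;22;25m🬂[38;2;21;25;27m[48;2;19;22;25m🬂[0m
[38;2;17;20;23m[48;2;16;18;22m🬎[38;2;17;20;23m[48;2;16;18;22m🬎[38;2;17;20;23m[48;2;16;18;22m🬎[38;2;17;20;23m[48;2;16;18;22m🬎[38;2;150;123;35m[48;2;27;25;15m🬨[38;2;163;134;38m[48;2;113;92;26m🬆[38;2;163;134;38m[48;2;113;92;26m🬀[38;2;113;92;26m[48;2;113;92;26m [38;2;113;92;26m[48;2;16;19;22m🬕[38;2;17;20;23m[48;2;16;18;22m🬎[38;2;17;20;23m[48;2;16;18;22m🬎[38;2;17;20;23m[48;2;16;18;22m🬎[0m
[38;2;15;16;20m[48;2;14;14;19m🬎[38;2;15;16;20m[48;2;14;14;19m🬎[38;2;15;16;20m[48;2;14;14;19m🬎[38;2;15;16;20m[48;2;14;14;19m🬎[38;2;113;92;26m[48;2;14;15;19m🬁[38;2;113;92;26m[48;2;113;92;26m [38;2;113;92;26m[48;2;14;14;19m🬎[38;2;113;92;26m[48;2;14;15;19m🬂[38;2;15;16;20m[48;2;14;14;19m🬎[38;2;15;16;20m[48;2;14;14;19m🬎[38;2;15;16;20m[48;2;14;14;19m🬎[38;2;15;16;20m[48;2;14;14;19m🬎[0m
[38;2;13;13;18m[48;2;12;11;16m🬂[38;2;13;13;18m[48;2;12;11;16m🬂[38;2;13;13;18m[48;2;12;11;16m🬂[38;2;13;13;18m[48;2;12;11;16m🬂[38;2;13;13;18m[48;2;12;11;16m🬂[38;2;13;13;18m[48;2;12;11;16m🬂[38;2;13;13;18m[48;2;12;11;16m🬂[38;2;13;13;18m[48;2;12;11;16m🬂[38;2;13;13;18m[48;2;12;11;16m🬂[38;2;13;13;18m[48;2;12;11;16m🬂[38;2;13;13;18m[48;2;12;11;16m🬂[38;2;13;13;18m[48;2;12;11;16m🬂[0m
</frame>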